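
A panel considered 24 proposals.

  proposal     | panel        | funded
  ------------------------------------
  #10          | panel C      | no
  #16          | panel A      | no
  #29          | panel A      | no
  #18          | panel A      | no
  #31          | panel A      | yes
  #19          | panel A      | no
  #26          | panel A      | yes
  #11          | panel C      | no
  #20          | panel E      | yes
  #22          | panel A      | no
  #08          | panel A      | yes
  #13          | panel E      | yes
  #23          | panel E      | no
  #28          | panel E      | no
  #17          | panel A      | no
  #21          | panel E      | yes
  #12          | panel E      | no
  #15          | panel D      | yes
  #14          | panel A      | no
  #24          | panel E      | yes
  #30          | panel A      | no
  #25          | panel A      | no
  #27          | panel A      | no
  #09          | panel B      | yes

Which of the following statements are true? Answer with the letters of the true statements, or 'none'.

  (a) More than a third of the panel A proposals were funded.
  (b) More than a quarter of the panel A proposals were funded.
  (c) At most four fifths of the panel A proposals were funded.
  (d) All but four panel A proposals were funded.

(c)

|A| = 13, |A ∩ B| = 3, |A ∖ B| = 10.
(a) |A ∩ B| / |A| > 1/3: fails.
(b) |A ∩ B| / |A| > 1/4: fails.
(c) |A ∩ B| / |A| ≤ 4/5: holds.
(d) |A ∖ B| = 4: fails.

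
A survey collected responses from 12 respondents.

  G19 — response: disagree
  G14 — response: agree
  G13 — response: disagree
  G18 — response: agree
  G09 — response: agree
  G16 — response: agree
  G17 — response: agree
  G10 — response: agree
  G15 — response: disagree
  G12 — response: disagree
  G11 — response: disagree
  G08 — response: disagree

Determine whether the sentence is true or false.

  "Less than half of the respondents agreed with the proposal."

The determiner here denotes the relation: |A ∩ B| < |A ∖ B|.
A (the restrictor) = {G19, G14, G13, G18, G09, G16, G17, G10, G15, G12, G11, G08}, |A| = 12.
A ∩ B = {G14, G18, G09, G16, G17, G10}, so |A ∩ B| = 6.
A ∖ B = {G19, G13, G15, G12, G11, G08}, so |A ∖ B| = 6.
6 = 6, so the statement is false.

False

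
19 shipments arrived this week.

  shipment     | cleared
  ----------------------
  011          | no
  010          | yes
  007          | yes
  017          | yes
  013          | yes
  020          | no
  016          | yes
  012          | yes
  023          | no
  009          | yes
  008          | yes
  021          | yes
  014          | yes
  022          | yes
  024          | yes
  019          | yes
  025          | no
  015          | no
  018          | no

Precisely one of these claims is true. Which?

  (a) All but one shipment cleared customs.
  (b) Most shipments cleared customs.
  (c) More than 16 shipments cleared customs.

(b)

|A| = 19, |A ∩ B| = 13, |A ∖ B| = 6.
(a) requires |A ∖ B| = 1: false.
(b) requires |A ∩ B| > |A ∖ B|: true.
(c) requires |A ∩ B| > 16: false.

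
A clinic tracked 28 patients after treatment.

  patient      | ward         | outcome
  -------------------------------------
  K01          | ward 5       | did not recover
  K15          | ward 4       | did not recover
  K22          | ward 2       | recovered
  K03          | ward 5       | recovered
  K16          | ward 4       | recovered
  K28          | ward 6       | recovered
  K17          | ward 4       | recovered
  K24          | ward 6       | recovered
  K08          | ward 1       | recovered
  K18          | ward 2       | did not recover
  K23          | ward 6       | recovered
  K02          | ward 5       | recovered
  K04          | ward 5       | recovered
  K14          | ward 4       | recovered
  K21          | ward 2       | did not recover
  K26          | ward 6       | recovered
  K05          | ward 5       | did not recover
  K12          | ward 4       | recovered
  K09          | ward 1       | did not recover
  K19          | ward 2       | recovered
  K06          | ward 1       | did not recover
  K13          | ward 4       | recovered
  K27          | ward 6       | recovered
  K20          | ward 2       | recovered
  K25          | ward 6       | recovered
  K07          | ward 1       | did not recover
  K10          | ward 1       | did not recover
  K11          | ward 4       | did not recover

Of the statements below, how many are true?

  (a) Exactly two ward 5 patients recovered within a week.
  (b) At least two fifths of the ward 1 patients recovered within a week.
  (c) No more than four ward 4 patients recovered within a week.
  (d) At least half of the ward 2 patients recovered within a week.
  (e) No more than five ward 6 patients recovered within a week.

1

(a) ward 5: |A| = 5, |A ∩ B| = 3; needs |A ∩ B| = 2 — false.
(b) ward 1: |A| = 5, |A ∩ B| = 1; needs |A ∩ B| / |A| ≥ 2/5 — false.
(c) ward 4: |A| = 7, |A ∩ B| = 5; needs |A ∩ B| ≤ 4 — false.
(d) ward 2: |A| = 5, |A ∩ B| = 3; needs |A ∩ B| ≥ |A ∖ B| — true.
(e) ward 6: |A| = 6, |A ∩ B| = 6; needs |A ∩ B| ≤ 5 — false.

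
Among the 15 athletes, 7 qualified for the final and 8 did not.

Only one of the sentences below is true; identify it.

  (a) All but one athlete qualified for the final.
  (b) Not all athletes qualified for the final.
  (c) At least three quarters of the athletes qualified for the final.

|A| = 15, |A ∩ B| = 7, |A ∖ B| = 8.
(a) requires |A ∖ B| = 1: false.
(b) requires A ⊄ B (|A ∖ B| ≥ 1): true.
(c) requires |A ∩ B| / |A| ≥ 3/4: false.

(b)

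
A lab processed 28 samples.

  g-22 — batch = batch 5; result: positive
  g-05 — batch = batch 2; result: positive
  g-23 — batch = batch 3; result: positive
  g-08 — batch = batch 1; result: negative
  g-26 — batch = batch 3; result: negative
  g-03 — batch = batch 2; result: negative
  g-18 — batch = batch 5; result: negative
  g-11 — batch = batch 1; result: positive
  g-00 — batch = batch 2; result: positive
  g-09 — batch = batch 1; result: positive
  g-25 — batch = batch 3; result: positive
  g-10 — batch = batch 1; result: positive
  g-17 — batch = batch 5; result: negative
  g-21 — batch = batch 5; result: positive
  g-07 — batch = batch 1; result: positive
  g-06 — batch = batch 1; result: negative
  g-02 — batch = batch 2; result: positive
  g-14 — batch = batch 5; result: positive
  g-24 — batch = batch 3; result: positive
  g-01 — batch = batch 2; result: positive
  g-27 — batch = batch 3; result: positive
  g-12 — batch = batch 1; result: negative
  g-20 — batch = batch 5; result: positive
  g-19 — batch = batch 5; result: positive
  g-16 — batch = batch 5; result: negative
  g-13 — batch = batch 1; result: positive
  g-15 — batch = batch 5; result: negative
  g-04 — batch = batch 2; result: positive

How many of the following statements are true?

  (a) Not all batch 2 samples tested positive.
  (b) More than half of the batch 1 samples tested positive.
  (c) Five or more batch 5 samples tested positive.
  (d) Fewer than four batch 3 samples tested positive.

(a) batch 2: |A| = 6, |A ∩ B| = 5; needs A ⊄ B (|A ∖ B| ≥ 1) — true.
(b) batch 1: |A| = 8, |A ∩ B| = 5; needs |A ∩ B| > |A ∖ B| — true.
(c) batch 5: |A| = 9, |A ∩ B| = 5; needs |A ∩ B| ≥ 5 — true.
(d) batch 3: |A| = 5, |A ∩ B| = 4; needs |A ∩ B| < 4 — false.

3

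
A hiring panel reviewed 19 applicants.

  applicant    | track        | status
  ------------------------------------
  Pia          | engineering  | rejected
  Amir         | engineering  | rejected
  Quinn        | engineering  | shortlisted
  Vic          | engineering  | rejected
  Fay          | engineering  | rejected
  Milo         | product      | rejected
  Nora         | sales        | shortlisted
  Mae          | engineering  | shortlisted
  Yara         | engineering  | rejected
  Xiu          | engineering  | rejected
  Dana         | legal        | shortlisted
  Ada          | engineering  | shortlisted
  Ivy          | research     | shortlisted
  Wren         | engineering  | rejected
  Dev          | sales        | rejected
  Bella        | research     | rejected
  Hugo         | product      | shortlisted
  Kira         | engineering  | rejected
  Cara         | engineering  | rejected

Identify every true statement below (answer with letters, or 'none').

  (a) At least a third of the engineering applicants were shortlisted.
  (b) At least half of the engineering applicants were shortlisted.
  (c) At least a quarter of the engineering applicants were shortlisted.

(c)

|A| = 12, |A ∩ B| = 3, |A ∖ B| = 9.
(a) |A ∩ B| / |A| ≥ 1/3: fails.
(b) |A ∩ B| ≥ |A ∖ B|: fails.
(c) |A ∩ B| / |A| ≥ 1/4: holds.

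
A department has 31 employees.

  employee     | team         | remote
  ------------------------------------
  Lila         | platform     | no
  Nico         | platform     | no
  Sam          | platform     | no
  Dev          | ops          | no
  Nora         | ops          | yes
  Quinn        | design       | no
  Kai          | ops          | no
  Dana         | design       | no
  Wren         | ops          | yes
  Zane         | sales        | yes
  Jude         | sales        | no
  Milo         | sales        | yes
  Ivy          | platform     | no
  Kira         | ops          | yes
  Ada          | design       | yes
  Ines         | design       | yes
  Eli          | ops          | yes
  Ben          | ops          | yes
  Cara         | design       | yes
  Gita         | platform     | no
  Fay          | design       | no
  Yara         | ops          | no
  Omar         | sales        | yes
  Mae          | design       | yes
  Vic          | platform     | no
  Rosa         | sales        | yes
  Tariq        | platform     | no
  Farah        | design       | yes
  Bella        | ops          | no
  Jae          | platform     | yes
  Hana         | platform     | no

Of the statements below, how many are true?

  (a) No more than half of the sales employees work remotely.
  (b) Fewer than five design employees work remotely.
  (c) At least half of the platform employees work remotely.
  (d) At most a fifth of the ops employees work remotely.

0

(a) sales: |A| = 5, |A ∩ B| = 4; needs |A ∩ B| ≤ |A ∖ B| — false.
(b) design: |A| = 8, |A ∩ B| = 5; needs |A ∩ B| < 5 — false.
(c) platform: |A| = 9, |A ∩ B| = 1; needs |A ∩ B| ≥ |A ∖ B| — false.
(d) ops: |A| = 9, |A ∩ B| = 5; needs |A ∩ B| / |A| ≤ 1/5 — false.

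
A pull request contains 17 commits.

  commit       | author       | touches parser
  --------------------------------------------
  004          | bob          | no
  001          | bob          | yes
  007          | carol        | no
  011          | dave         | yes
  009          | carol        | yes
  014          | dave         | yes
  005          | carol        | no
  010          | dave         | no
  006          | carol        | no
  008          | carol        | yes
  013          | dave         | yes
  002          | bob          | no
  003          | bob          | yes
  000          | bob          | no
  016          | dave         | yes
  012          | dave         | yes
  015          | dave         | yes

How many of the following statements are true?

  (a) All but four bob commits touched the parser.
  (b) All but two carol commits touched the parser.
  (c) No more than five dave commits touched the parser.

0

(a) bob: |A| = 5, |A ∩ B| = 2; needs |A ∖ B| = 4 — false.
(b) carol: |A| = 5, |A ∩ B| = 2; needs |A ∖ B| = 2 — false.
(c) dave: |A| = 7, |A ∩ B| = 6; needs |A ∩ B| ≤ 5 — false.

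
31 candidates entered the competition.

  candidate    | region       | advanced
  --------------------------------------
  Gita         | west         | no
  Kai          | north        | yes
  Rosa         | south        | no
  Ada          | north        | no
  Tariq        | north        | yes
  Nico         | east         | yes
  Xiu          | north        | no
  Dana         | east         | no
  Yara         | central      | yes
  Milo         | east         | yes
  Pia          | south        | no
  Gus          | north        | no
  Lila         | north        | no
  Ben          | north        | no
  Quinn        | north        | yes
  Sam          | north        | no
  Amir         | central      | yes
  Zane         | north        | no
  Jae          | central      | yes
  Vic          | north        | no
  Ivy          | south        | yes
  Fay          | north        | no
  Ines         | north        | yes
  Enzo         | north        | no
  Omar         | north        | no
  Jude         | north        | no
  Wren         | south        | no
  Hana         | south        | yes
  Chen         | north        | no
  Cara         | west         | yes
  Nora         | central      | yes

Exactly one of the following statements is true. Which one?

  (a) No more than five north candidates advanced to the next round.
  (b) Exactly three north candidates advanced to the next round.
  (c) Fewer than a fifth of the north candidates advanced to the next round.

|A| = 17, |A ∩ B| = 4, |A ∖ B| = 13.
(a) requires |A ∩ B| ≤ 5: true.
(b) requires |A ∩ B| = 3: false.
(c) requires |A ∩ B| / |A| < 1/5: false.

(a)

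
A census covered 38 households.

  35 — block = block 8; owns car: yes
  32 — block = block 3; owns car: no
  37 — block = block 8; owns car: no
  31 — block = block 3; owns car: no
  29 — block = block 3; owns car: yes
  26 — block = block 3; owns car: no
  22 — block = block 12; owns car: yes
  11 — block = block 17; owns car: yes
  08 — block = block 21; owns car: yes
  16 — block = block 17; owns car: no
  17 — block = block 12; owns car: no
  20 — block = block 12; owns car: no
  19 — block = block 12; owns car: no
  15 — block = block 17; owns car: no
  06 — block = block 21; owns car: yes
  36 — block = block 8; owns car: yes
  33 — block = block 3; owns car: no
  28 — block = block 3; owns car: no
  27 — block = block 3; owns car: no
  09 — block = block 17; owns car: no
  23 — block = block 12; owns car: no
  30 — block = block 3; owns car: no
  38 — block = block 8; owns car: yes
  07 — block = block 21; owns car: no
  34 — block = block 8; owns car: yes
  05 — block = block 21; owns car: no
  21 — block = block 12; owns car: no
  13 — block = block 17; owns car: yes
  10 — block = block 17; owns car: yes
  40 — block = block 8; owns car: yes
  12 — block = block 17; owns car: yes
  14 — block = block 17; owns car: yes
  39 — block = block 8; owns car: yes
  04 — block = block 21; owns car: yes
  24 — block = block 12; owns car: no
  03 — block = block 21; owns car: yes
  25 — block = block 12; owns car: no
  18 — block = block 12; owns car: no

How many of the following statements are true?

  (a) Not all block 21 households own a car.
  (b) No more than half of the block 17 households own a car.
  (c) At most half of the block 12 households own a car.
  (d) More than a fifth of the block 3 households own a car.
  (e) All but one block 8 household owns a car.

3

(a) block 21: |A| = 6, |A ∩ B| = 4; needs A ⊄ B (|A ∖ B| ≥ 1) — true.
(b) block 17: |A| = 8, |A ∩ B| = 5; needs |A ∩ B| ≤ |A ∖ B| — false.
(c) block 12: |A| = 9, |A ∩ B| = 1; needs |A ∩ B| ≤ |A ∖ B| — true.
(d) block 3: |A| = 8, |A ∩ B| = 1; needs |A ∩ B| / |A| > 1/5 — false.
(e) block 8: |A| = 7, |A ∩ B| = 6; needs |A ∖ B| = 1 — true.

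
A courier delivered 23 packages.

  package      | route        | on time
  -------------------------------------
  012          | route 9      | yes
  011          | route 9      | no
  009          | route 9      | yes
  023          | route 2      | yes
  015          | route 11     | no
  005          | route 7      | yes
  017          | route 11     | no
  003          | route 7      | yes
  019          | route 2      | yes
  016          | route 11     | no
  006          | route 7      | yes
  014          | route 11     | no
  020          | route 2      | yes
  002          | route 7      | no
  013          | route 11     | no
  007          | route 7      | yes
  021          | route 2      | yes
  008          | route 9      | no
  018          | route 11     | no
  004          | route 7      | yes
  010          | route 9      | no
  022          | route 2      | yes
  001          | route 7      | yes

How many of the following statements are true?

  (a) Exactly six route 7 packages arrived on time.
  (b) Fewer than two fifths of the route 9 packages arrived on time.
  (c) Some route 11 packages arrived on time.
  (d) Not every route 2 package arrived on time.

(a) route 7: |A| = 7, |A ∩ B| = 6; needs |A ∩ B| = 6 — true.
(b) route 9: |A| = 5, |A ∩ B| = 2; needs |A ∩ B| / |A| < 2/5 — false.
(c) route 11: |A| = 6, |A ∩ B| = 0; needs A ∩ B ≠ ∅ (|A ∩ B| ≥ 1) — false.
(d) route 2: |A| = 5, |A ∩ B| = 5; needs A ⊄ B (|A ∖ B| ≥ 1) — false.

1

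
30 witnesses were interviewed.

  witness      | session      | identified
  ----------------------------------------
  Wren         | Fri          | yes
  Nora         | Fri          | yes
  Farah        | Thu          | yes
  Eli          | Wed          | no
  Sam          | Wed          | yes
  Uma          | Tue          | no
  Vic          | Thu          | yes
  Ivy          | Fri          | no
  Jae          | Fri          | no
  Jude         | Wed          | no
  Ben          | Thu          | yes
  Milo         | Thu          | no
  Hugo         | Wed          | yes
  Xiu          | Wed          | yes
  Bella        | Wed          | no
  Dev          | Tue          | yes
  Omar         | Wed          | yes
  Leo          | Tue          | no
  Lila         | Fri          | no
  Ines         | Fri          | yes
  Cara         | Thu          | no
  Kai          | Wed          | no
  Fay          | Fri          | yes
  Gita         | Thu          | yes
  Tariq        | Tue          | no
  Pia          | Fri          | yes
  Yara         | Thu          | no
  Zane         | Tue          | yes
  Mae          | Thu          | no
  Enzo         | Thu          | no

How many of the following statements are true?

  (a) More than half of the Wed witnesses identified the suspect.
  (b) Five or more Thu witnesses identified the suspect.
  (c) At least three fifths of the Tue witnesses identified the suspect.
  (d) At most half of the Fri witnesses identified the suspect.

0

(a) Wed: |A| = 8, |A ∩ B| = 4; needs |A ∩ B| > |A ∖ B| — false.
(b) Thu: |A| = 9, |A ∩ B| = 4; needs |A ∩ B| ≥ 5 — false.
(c) Tue: |A| = 5, |A ∩ B| = 2; needs |A ∩ B| / |A| ≥ 3/5 — false.
(d) Fri: |A| = 8, |A ∩ B| = 5; needs |A ∩ B| ≤ |A ∖ B| — false.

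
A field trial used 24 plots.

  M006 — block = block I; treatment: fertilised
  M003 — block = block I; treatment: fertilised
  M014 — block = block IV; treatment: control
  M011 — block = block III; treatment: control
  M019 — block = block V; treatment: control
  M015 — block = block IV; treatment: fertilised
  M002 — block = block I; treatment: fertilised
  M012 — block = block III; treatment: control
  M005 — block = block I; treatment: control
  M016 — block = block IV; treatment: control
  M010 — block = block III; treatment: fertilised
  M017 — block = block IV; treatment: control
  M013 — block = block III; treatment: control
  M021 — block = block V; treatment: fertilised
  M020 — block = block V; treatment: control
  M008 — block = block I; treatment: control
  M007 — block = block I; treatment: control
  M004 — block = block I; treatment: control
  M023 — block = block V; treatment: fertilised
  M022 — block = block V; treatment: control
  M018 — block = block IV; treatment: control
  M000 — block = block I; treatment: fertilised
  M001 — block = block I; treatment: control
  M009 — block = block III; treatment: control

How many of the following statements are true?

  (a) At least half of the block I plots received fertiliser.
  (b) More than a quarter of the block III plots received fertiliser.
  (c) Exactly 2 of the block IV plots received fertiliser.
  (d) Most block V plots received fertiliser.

(a) block I: |A| = 9, |A ∩ B| = 4; needs |A ∩ B| ≥ |A ∖ B| — false.
(b) block III: |A| = 5, |A ∩ B| = 1; needs |A ∩ B| / |A| > 1/4 — false.
(c) block IV: |A| = 5, |A ∩ B| = 1; needs |A ∩ B| = 2 — false.
(d) block V: |A| = 5, |A ∩ B| = 2; needs |A ∩ B| > |A ∖ B| — false.

0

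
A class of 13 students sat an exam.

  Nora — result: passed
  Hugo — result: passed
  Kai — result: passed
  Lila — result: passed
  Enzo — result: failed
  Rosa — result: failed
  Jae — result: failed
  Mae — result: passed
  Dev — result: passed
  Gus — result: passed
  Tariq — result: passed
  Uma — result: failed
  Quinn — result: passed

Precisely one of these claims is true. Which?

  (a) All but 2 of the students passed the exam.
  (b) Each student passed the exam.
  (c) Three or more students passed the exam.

(c)

|A| = 13, |A ∩ B| = 9, |A ∖ B| = 4.
(a) requires |A ∖ B| = 2: false.
(b) requires A ⊆ B, i.e. every element of A is in B (|A ∖ B| = 0): false.
(c) requires |A ∩ B| ≥ 3: true.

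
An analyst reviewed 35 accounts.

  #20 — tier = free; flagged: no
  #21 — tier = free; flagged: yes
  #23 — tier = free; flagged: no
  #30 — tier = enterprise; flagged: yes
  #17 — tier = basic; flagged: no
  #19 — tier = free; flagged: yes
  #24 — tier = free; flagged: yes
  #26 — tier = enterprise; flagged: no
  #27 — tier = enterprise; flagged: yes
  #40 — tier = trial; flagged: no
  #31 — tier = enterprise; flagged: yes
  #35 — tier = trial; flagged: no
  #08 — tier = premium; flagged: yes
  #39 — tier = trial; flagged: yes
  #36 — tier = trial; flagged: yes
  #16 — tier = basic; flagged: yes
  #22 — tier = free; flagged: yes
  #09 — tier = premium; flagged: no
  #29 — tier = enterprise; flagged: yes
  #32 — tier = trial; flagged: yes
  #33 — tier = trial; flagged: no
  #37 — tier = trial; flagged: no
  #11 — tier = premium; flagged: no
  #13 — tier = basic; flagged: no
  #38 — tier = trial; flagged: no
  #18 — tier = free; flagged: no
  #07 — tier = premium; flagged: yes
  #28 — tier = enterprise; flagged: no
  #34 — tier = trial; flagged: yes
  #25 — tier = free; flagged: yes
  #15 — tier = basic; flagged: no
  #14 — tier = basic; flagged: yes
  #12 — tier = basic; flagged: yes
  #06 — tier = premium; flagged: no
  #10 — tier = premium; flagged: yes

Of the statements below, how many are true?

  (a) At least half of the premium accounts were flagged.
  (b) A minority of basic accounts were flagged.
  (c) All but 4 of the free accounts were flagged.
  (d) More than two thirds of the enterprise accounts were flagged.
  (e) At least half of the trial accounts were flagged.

1

(a) premium: |A| = 6, |A ∩ B| = 3; needs |A ∩ B| ≥ |A ∖ B| — true.
(b) basic: |A| = 6, |A ∩ B| = 3; needs |A ∩ B| < |A ∖ B| — false.
(c) free: |A| = 8, |A ∩ B| = 5; needs |A ∖ B| = 4 — false.
(d) enterprise: |A| = 6, |A ∩ B| = 4; needs |A ∩ B| / |A| > 2/3 — false.
(e) trial: |A| = 9, |A ∩ B| = 4; needs |A ∩ B| ≥ |A ∖ B| — false.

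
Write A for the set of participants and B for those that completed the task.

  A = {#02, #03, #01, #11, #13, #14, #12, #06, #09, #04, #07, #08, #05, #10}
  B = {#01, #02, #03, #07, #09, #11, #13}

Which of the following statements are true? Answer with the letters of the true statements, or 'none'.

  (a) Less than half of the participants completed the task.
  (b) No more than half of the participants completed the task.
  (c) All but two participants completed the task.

|A| = 14, |A ∩ B| = 7, |A ∖ B| = 7.
(a) |A ∩ B| < |A ∖ B|: fails.
(b) |A ∩ B| ≤ |A ∖ B|: holds.
(c) |A ∖ B| = 2: fails.

(b)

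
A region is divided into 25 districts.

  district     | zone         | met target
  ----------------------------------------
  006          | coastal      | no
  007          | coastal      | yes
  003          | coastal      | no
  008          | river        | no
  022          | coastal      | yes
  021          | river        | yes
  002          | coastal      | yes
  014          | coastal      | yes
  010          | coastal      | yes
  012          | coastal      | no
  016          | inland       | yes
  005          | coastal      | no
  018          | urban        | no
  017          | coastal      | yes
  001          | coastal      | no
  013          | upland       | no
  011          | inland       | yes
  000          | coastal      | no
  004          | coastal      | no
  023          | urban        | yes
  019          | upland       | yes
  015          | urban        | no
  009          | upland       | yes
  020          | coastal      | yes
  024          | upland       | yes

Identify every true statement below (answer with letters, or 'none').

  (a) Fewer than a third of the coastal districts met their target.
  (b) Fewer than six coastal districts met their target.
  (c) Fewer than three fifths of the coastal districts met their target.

|A| = 14, |A ∩ B| = 7, |A ∖ B| = 7.
(a) |A ∩ B| / |A| < 1/3: fails.
(b) |A ∩ B| < 6: fails.
(c) |A ∩ B| / |A| < 3/5: holds.

(c)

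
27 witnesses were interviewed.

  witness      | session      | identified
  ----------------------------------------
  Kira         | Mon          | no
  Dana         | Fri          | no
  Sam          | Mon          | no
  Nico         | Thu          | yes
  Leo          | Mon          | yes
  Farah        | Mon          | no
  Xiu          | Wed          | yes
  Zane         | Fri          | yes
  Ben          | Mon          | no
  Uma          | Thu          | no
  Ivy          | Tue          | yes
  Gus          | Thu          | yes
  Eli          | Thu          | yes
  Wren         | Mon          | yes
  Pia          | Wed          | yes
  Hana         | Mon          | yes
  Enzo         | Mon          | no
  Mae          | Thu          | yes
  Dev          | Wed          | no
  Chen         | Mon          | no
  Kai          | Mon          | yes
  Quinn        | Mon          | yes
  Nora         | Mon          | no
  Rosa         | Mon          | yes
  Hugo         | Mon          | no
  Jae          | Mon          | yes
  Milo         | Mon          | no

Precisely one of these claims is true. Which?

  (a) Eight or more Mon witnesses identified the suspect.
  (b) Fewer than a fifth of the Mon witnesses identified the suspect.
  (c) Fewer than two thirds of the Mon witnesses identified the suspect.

|A| = 16, |A ∩ B| = 7, |A ∖ B| = 9.
(a) requires |A ∩ B| ≥ 8: false.
(b) requires |A ∩ B| / |A| < 1/5: false.
(c) requires |A ∩ B| / |A| < 2/3: true.

(c)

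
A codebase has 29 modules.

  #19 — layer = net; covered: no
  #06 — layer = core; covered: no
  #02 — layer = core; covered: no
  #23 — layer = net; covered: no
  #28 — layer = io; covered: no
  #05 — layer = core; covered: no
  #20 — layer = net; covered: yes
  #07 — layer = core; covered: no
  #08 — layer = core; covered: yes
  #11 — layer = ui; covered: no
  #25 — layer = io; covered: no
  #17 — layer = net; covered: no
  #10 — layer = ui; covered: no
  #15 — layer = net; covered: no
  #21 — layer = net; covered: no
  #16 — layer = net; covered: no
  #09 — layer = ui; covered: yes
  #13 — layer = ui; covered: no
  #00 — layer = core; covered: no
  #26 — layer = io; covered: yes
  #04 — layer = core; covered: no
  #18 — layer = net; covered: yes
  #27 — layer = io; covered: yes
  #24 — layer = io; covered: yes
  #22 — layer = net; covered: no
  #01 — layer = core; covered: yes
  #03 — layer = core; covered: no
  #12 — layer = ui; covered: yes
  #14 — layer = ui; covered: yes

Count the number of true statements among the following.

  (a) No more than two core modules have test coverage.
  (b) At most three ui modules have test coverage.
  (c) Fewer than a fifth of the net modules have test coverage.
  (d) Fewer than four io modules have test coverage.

(a) core: |A| = 9, |A ∩ B| = 2; needs |A ∩ B| ≤ 2 — true.
(b) ui: |A| = 6, |A ∩ B| = 3; needs |A ∩ B| ≤ 3 — true.
(c) net: |A| = 9, |A ∩ B| = 2; needs |A ∩ B| / |A| < 1/5 — false.
(d) io: |A| = 5, |A ∩ B| = 3; needs |A ∩ B| < 4 — true.

3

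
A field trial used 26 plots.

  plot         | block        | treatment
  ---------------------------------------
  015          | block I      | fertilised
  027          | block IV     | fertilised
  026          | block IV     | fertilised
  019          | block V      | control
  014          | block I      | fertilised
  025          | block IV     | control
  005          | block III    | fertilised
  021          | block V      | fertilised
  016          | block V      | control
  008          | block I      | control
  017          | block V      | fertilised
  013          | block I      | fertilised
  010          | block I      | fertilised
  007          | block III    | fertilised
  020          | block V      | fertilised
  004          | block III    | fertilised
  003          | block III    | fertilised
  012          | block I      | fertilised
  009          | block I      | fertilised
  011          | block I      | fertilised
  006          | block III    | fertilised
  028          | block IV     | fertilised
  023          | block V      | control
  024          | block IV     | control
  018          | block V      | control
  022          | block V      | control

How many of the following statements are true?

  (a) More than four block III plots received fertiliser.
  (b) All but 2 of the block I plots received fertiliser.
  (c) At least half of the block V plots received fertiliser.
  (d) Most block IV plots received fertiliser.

2

(a) block III: |A| = 5, |A ∩ B| = 5; needs |A ∩ B| > 4 — true.
(b) block I: |A| = 8, |A ∩ B| = 7; needs |A ∖ B| = 2 — false.
(c) block V: |A| = 8, |A ∩ B| = 3; needs |A ∩ B| ≥ |A ∖ B| — false.
(d) block IV: |A| = 5, |A ∩ B| = 3; needs |A ∩ B| > |A ∖ B| — true.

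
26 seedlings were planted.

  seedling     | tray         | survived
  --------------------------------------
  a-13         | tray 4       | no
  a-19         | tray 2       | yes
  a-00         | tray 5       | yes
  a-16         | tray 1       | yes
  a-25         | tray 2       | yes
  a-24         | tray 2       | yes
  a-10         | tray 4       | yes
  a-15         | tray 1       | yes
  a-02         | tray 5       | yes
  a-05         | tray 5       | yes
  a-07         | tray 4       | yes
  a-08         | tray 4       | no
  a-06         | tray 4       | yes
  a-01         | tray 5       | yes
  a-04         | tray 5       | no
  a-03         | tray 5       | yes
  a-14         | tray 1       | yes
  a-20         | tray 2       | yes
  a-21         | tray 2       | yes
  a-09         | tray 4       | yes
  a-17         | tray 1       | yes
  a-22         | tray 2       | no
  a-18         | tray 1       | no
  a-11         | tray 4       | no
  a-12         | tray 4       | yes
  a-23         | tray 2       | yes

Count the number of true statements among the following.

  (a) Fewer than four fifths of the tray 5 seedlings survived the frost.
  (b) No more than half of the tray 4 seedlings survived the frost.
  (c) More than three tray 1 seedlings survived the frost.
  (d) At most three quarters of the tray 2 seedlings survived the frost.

(a) tray 5: |A| = 6, |A ∩ B| = 5; needs |A ∩ B| / |A| < 4/5 — false.
(b) tray 4: |A| = 8, |A ∩ B| = 5; needs |A ∩ B| ≤ |A ∖ B| — false.
(c) tray 1: |A| = 5, |A ∩ B| = 4; needs |A ∩ B| > 3 — true.
(d) tray 2: |A| = 7, |A ∩ B| = 6; needs |A ∩ B| / |A| ≤ 3/4 — false.

1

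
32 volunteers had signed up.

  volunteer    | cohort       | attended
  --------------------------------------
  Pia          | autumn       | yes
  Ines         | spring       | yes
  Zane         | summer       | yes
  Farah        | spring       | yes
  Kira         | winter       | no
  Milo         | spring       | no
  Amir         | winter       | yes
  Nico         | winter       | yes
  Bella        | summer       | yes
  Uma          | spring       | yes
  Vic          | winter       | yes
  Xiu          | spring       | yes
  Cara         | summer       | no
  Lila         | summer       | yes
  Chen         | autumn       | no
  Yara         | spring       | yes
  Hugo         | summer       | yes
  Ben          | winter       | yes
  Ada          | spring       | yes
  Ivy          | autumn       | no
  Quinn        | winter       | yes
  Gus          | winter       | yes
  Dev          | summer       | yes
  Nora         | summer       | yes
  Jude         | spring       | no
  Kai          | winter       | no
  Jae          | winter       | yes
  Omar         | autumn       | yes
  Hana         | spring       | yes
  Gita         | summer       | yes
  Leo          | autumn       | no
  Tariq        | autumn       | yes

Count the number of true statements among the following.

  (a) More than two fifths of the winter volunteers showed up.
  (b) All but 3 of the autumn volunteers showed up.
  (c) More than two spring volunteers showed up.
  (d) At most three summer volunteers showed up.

(a) winter: |A| = 9, |A ∩ B| = 7; needs |A ∩ B| / |A| > 2/5 — true.
(b) autumn: |A| = 6, |A ∩ B| = 3; needs |A ∖ B| = 3 — true.
(c) spring: |A| = 9, |A ∩ B| = 7; needs |A ∩ B| > 2 — true.
(d) summer: |A| = 8, |A ∩ B| = 7; needs |A ∩ B| ≤ 3 — false.

3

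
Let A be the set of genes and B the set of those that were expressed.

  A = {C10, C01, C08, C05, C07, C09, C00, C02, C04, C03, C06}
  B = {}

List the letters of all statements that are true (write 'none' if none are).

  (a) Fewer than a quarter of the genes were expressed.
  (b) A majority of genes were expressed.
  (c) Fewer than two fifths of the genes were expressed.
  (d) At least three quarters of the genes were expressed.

|A| = 11, |A ∩ B| = 0, |A ∖ B| = 11.
(a) |A ∩ B| / |A| < 1/4: holds.
(b) |A ∩ B| > |A ∖ B|: fails.
(c) |A ∩ B| / |A| < 2/5: holds.
(d) |A ∩ B| / |A| ≥ 3/4: fails.

(a), (c)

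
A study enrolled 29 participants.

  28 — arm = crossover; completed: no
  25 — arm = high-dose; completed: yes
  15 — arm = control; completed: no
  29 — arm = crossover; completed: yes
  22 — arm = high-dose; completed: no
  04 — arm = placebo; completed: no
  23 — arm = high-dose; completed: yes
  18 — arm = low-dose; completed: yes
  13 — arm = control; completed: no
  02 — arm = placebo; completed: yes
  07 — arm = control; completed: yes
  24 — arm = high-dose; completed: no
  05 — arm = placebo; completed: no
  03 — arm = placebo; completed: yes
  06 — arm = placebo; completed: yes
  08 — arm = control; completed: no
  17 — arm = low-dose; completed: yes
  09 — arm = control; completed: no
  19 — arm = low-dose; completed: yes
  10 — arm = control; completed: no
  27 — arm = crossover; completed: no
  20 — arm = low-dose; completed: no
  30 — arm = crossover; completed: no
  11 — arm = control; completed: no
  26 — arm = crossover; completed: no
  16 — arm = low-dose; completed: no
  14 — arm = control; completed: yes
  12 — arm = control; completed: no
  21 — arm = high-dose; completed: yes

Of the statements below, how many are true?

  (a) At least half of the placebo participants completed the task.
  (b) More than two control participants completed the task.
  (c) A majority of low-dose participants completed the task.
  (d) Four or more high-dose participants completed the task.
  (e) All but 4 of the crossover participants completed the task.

3

(a) placebo: |A| = 5, |A ∩ B| = 3; needs |A ∩ B| ≥ |A ∖ B| — true.
(b) control: |A| = 9, |A ∩ B| = 2; needs |A ∩ B| > 2 — false.
(c) low-dose: |A| = 5, |A ∩ B| = 3; needs |A ∩ B| > |A ∖ B| — true.
(d) high-dose: |A| = 5, |A ∩ B| = 3; needs |A ∩ B| ≥ 4 — false.
(e) crossover: |A| = 5, |A ∩ B| = 1; needs |A ∖ B| = 4 — true.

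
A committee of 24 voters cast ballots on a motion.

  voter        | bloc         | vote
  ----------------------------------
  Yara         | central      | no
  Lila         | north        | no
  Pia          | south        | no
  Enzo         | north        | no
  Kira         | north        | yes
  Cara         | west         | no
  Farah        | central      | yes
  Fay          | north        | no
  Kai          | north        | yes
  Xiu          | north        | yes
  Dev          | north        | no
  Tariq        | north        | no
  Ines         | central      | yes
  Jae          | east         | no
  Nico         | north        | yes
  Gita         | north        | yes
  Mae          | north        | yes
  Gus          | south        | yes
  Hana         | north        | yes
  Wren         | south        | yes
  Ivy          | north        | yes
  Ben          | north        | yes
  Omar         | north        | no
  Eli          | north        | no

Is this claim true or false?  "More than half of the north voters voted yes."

True

The determiner here denotes the relation: |A ∩ B| > |A ∖ B|.
|A| = 16, |A ∩ B| = 9, |A ∖ B| = 7.
9 > 7, so the statement is true.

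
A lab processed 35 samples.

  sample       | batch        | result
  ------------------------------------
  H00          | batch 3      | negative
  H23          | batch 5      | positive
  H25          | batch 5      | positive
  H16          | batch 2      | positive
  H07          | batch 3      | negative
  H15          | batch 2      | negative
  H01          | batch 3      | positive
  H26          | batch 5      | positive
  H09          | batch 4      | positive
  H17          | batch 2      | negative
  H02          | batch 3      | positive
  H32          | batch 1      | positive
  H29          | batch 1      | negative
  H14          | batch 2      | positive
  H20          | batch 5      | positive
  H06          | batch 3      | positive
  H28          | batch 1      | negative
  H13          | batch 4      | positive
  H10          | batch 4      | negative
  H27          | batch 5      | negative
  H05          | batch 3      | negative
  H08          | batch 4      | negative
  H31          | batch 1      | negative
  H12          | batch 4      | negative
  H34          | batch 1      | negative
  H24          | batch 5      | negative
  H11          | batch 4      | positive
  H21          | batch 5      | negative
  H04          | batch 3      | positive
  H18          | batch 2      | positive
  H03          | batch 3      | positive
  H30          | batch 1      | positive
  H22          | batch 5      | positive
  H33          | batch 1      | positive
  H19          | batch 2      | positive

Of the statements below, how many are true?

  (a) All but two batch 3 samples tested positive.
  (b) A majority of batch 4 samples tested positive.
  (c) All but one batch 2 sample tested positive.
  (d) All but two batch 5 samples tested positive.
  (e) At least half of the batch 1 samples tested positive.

(a) batch 3: |A| = 8, |A ∩ B| = 5; needs |A ∖ B| = 2 — false.
(b) batch 4: |A| = 6, |A ∩ B| = 3; needs |A ∩ B| > |A ∖ B| — false.
(c) batch 2: |A| = 6, |A ∩ B| = 4; needs |A ∖ B| = 1 — false.
(d) batch 5: |A| = 8, |A ∩ B| = 5; needs |A ∖ B| = 2 — false.
(e) batch 1: |A| = 7, |A ∩ B| = 3; needs |A ∩ B| ≥ |A ∖ B| — false.

0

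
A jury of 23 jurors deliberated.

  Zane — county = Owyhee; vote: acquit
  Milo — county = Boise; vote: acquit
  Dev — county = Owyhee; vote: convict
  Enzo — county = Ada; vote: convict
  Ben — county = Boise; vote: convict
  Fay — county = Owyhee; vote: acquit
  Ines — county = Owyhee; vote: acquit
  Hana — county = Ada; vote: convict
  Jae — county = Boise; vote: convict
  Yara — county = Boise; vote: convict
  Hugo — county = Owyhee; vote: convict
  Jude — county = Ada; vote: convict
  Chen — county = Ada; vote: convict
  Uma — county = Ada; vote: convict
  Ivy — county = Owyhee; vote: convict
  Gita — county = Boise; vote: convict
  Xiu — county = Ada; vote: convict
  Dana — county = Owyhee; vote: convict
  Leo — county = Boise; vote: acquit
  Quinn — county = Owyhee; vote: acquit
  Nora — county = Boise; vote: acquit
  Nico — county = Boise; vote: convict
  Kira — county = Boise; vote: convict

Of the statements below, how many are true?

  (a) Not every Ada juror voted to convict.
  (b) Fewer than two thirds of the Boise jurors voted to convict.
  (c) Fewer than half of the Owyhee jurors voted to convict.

0

(a) Ada: |A| = 6, |A ∩ B| = 6; needs A ⊄ B (|A ∖ B| ≥ 1) — false.
(b) Boise: |A| = 9, |A ∩ B| = 6; needs |A ∩ B| / |A| < 2/3 — false.
(c) Owyhee: |A| = 8, |A ∩ B| = 4; needs |A ∩ B| < |A ∖ B| — false.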